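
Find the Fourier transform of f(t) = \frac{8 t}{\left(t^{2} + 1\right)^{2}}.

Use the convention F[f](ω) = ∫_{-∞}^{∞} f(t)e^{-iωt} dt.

F(ω) = - 4 i \pi \omega e^{- \left|{\omega}\right|}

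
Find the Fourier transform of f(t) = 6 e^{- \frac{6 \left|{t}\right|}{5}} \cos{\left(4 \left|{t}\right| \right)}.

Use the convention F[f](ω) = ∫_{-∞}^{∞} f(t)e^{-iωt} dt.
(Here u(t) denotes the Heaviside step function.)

F(ω) = \frac{360 \left(25 \omega^{2} + 436\right)}{625 \omega^{4} - 18200 \omega^{2} + 190096}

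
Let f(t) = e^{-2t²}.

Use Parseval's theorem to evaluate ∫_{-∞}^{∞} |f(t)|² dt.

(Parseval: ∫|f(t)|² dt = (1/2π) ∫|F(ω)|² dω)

∫|f(t)|² dt = \frac{\sqrt{\pi}}{2}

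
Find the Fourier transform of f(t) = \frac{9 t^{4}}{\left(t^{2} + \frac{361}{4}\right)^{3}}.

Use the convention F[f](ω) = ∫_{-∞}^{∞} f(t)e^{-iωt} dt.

F(ω) = \frac{9 \pi \left(361 \omega^{2} - 190 \left|{\omega}\right| + 12\right) e^{- \frac{19 \left|{\omega}\right|}{2}}}{304}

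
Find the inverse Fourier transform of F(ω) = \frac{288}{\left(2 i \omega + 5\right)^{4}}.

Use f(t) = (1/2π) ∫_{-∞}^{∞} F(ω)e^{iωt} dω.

f(t) = 3 t^{3} e^{- \frac{5 t}{2}} u\left(t\right)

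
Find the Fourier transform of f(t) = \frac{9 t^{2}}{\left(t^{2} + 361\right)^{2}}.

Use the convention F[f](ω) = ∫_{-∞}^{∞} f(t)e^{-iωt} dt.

F(ω) = \frac{9 \pi \left(1 - 19 \left|{\omega}\right|\right) e^{- 19 \left|{\omega}\right|}}{38}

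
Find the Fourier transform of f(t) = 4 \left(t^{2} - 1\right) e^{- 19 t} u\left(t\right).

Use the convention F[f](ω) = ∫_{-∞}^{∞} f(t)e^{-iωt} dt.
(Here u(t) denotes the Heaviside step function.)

F(ω) = \frac{4 \left(2 i \omega - \left(i \omega + 19\right)^{3} + 38\right)}{\left(i \omega + 19\right)^{4}}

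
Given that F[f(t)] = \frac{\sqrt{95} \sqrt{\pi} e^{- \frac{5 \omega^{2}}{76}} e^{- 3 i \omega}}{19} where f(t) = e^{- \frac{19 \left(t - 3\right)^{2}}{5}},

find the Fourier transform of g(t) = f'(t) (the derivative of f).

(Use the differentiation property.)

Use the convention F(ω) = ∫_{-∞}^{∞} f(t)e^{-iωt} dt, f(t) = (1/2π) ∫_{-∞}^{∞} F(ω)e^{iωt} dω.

F[g](ω) = \frac{\sqrt{95} i \sqrt{\pi} \omega e^{- \frac{\omega \left(5 \omega + 228 i\right)}{76}}}{19}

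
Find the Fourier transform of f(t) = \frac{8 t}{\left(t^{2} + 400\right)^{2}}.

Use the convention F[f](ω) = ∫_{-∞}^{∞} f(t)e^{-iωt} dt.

F(ω) = - \frac{i \pi \omega e^{- 20 \left|{\omega}\right|}}{5}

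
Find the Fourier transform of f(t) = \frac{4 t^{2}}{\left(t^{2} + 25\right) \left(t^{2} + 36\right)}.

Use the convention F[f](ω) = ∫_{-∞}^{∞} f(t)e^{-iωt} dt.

F(ω) = \frac{4 \pi \left(6 - 5 e^{\left|{\omega}\right|}\right) e^{- 6 \left|{\omega}\right|}}{11}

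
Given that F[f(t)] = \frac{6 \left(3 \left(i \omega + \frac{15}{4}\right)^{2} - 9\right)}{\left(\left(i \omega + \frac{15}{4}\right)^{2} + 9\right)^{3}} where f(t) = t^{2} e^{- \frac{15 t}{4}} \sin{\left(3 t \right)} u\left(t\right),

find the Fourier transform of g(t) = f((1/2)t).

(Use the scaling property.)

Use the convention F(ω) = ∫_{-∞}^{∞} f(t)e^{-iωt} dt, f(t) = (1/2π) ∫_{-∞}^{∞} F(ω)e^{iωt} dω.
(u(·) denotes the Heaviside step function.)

F[g](ω) = \frac{9216 \left(\left(8 i \omega + 15\right)^{2} - 48\right)}{\left(\left(8 i \omega + 15\right)^{2} + 144\right)^{3}}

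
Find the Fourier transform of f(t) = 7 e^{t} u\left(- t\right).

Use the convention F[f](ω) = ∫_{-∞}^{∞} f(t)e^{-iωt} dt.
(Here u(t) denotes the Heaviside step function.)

F(ω) = \frac{7 i}{\omega + i}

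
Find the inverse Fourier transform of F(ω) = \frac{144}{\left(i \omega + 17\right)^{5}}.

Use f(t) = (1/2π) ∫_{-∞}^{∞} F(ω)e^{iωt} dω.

f(t) = 6 t^{4} e^{- 17 t} u\left(t\right)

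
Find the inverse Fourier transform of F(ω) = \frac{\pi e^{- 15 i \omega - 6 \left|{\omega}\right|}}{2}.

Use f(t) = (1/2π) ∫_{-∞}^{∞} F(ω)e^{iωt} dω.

f(t) = \frac{3}{\left(t - 15\right)^{2} + 36}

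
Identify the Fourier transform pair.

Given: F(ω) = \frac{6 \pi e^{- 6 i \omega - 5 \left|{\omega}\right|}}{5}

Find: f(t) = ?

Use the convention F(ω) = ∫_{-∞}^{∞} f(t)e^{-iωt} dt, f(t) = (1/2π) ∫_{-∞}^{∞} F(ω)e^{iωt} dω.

f(t) = \frac{6}{\left(t - 6\right)^{2} + 25}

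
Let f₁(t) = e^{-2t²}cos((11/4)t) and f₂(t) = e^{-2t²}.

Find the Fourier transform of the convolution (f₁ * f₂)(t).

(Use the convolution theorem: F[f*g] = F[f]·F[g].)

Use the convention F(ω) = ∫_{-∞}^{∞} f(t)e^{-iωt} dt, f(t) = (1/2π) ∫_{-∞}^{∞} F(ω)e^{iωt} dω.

F[f₁*f₂](ω) = \frac{\pi \left(e^{\frac{11 \omega}{8}} + 1\right) e^{- \frac{\omega^{2}}{4} - \frac{11 \omega}{16} - \frac{121}{128}}}{4}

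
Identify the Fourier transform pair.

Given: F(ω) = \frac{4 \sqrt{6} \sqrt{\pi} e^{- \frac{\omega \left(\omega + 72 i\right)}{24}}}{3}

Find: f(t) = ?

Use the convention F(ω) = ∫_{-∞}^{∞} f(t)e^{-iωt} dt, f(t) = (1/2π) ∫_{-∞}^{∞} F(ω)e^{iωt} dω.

f(t) = 8 e^{- 6 \left(t - 3\right)^{2}}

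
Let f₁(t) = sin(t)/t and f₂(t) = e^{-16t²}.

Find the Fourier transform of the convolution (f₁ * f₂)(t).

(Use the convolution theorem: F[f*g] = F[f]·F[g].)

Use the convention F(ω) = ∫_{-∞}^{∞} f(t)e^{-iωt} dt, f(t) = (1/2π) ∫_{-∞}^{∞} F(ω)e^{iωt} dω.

F[f₁*f₂](ω) = \begin{cases} \frac{\pi^{\frac{3}{2}} e^{- \frac{\omega^{2}}{64}}}{4} & \text{for}\: \omega > -1 \wedge \omega < 1 \\0 & \text{otherwise} \end{cases}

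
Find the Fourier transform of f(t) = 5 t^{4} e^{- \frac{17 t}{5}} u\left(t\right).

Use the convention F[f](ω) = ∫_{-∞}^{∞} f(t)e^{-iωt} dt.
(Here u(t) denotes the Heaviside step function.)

F(ω) = \frac{375000}{\left(5 i \omega + 17\right)^{5}}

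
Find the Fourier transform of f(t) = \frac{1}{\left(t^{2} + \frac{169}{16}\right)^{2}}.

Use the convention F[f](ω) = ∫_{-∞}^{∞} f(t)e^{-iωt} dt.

F(ω) = \frac{8 \pi \left(13 \left|{\omega}\right| + 4\right) e^{- \frac{13 \left|{\omega}\right|}{4}}}{2197}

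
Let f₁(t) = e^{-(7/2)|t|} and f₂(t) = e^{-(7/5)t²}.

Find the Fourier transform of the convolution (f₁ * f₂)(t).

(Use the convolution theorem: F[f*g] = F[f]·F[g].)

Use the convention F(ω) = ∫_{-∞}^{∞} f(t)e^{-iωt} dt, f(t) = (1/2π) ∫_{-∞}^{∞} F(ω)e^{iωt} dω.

F[f₁*f₂](ω) = \frac{4 \sqrt{35} \sqrt{\pi} e^{- \frac{5 \omega^{2}}{28}}}{4 \omega^{2} + 49}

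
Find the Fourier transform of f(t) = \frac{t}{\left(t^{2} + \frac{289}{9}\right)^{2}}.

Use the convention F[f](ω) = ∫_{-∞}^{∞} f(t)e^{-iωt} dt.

F(ω) = - \frac{3 i \pi \omega e^{- \frac{17 \left|{\omega}\right|}{3}}}{34}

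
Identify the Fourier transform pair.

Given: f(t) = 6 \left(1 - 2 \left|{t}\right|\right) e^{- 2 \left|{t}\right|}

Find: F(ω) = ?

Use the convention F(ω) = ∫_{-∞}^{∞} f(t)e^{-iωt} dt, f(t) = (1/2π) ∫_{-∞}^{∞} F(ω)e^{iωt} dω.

F(ω) = \frac{48 \omega^{2}}{\left(\omega^{2} + 4\right)^{2}}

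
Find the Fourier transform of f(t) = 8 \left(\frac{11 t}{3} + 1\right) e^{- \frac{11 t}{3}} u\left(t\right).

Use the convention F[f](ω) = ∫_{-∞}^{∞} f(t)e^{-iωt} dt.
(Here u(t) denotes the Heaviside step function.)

F(ω) = \frac{24 \left(- 3 i \omega - 22\right)}{9 \omega^{2} - 66 i \omega - 121}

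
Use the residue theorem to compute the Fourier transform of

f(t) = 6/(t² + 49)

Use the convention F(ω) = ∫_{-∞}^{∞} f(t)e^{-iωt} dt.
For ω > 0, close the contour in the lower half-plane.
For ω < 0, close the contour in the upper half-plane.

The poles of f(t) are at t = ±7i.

Let g(z) = f(z)e^{-iωz}; for large |z| the factor e^{-iωz} decays in the lower half-plane when ω > 0 and in the upper half-plane when ω < 0.

Case ω > 0 (lower half-plane, clockwise contour ⇒ F(ω) = -2πi·ΣRes):
  Res_{z = - 7 i} g(z) = \frac{3 i e^{- 7 \omega}}{7}
  F(ω) = -2πi·ΣRes = \frac{6 \pi e^{- 7 \omega}}{7}

Case ω < 0 (upper half-plane, counterclockwise contour ⇒ F(ω) = +2πi·ΣRes):
  Res_{z = 7 i} g(z) = - \frac{3 i e^{7 \omega}}{7}
  F(ω) = 2πi·ΣRes = \frac{6 \pi e^{7 \omega}}{7}

Both cases combine into a single formula in |ω|:

F(ω) = \frac{6 \pi e^{- 7 \left|{\omega}\right|}}{7}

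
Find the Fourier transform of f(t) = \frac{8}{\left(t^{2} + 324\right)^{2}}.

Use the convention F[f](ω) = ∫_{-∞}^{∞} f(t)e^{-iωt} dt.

F(ω) = \frac{\pi \left(18 \left|{\omega}\right| + 1\right) e^{- 18 \left|{\omega}\right|}}{1458}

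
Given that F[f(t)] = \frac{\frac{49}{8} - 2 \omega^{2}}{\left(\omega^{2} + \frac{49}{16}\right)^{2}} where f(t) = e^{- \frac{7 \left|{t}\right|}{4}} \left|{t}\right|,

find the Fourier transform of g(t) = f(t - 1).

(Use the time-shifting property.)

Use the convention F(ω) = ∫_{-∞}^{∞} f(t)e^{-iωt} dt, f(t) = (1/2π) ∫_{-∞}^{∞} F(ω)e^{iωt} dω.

F[g](ω) = \frac{32 \left(49 - 16 \omega^{2}\right) e^{- i \omega}}{\left(16 \omega^{2} + 49\right)^{2}}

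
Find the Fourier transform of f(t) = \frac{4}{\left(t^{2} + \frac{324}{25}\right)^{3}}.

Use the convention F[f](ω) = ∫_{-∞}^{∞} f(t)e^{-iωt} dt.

F(ω) = \frac{125 \pi \left(108 \omega^{2} + 90 \left|{\omega}\right| + 25\right) e^{- \frac{18 \left|{\omega}\right|}{5}}}{1259712}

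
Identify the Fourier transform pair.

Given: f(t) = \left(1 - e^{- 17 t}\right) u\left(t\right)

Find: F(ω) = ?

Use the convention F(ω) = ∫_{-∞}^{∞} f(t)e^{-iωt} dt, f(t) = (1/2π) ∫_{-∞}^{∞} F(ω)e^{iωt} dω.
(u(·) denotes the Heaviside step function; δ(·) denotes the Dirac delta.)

F(ω) = \pi \delta\left(\omega\right) - \frac{17 i}{\omega \left(i \omega + 17\right)}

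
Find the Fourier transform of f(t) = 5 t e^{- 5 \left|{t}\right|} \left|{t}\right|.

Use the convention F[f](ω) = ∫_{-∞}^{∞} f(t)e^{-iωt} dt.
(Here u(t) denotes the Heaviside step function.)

F(ω) = \frac{20 i \omega \left(\omega^{2} - 75\right)}{\left(\omega^{2} + 25\right)^{3}}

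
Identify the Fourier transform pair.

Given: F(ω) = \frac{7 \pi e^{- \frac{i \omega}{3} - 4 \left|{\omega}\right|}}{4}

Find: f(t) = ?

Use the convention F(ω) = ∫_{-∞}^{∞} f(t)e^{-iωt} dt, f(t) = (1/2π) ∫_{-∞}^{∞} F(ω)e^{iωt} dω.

f(t) = \frac{7}{\left(t - \frac{1}{3}\right)^{2} + 16}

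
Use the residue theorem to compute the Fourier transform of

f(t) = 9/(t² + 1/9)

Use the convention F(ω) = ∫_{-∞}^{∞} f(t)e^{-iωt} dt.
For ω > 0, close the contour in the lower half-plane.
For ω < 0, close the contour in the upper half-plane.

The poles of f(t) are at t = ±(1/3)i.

Let g(z) = f(z)e^{-iωz}; for large |z| the factor e^{-iωz} decays in the lower half-plane when ω > 0 and in the upper half-plane when ω < 0.

Case ω > 0 (lower half-plane, clockwise contour ⇒ F(ω) = -2πi·ΣRes):
  Res_{z = - \frac{i}{3}} g(z) = \frac{27 i e^{- \frac{\omega}{3}}}{2}
  F(ω) = -2πi·ΣRes = 27 \pi e^{- \frac{\omega}{3}}

Case ω < 0 (upper half-plane, counterclockwise contour ⇒ F(ω) = +2πi·ΣRes):
  Res_{z = \frac{i}{3}} g(z) = - \frac{27 i e^{\frac{\omega}{3}}}{2}
  F(ω) = 2πi·ΣRes = 27 \pi e^{\frac{\omega}{3}}

Both cases combine into a single formula in |ω|:

F(ω) = 27 \pi e^{- \frac{\left|{\omega}\right|}{3}}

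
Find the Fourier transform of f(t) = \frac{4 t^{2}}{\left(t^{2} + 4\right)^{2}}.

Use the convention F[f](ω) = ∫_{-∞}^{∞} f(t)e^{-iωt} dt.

F(ω) = \pi \left(1 - 2 \left|{\omega}\right|\right) e^{- 2 \left|{\omega}\right|}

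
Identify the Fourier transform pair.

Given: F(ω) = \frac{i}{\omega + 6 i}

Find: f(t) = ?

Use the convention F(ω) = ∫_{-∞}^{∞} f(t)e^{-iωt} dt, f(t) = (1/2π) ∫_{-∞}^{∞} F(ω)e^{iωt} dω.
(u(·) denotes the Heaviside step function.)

f(t) = e^{6 t} u\left(- t\right)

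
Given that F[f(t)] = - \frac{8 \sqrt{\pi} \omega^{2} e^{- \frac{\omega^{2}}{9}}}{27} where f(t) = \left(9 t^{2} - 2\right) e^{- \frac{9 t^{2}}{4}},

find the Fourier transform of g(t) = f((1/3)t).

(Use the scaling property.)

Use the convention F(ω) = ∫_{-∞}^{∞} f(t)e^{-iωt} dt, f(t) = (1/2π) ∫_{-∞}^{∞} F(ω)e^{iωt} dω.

F[g](ω) = - 8 \sqrt{\pi} \omega^{2} e^{- \omega^{2}}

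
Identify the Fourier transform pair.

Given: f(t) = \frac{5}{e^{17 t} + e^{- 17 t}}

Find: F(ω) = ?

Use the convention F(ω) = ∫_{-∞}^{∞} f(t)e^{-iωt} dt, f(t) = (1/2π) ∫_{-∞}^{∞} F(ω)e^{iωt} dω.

F(ω) = \frac{5 \pi}{34 \cosh{\left(\frac{\pi \omega}{34} \right)}}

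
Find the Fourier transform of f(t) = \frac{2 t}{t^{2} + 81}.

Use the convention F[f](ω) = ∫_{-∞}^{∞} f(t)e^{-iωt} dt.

F(ω) = - 2 i \pi e^{- 9 \left|{\omega}\right|} \operatorname{sign}{\left(\omega \right)}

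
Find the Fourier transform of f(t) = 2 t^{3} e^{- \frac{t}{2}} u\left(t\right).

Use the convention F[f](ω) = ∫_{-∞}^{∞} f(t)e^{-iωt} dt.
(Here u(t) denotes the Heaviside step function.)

F(ω) = \frac{192}{\left(2 i \omega + 1\right)^{4}}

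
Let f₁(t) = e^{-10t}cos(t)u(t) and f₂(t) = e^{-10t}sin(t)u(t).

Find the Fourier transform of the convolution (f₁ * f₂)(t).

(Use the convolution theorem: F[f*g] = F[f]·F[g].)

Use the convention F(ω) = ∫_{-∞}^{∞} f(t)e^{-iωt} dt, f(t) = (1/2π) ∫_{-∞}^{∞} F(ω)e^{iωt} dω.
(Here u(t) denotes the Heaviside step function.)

F[f₁*f₂](ω) = \frac{i \omega + 10}{\left(\left(i \omega + 10\right)^{2} + 1\right)^{2}}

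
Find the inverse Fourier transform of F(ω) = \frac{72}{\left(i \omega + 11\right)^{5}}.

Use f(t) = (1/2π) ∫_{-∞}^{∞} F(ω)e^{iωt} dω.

f(t) = 3 t^{4} e^{- 11 t} u\left(t\right)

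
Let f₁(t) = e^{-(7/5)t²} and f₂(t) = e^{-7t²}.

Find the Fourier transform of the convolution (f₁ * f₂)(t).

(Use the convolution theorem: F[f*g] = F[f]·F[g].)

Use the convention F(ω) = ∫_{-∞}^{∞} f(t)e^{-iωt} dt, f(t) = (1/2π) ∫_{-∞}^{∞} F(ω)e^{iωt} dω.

F[f₁*f₂](ω) = \frac{\sqrt{5} \pi e^{- \frac{3 \omega^{2}}{14}}}{7}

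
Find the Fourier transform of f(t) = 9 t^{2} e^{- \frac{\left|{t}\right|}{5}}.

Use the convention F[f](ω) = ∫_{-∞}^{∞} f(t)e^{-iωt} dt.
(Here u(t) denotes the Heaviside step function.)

F(ω) = \frac{4500 \left(1 - 75 \omega^{2}\right)}{\left(25 \omega^{2} + 1\right)^{3}}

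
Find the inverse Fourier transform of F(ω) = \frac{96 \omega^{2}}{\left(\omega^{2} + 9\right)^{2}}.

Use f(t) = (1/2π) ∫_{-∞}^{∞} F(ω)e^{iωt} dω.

f(t) = 8 \left(1 - 3 \left|{t}\right|\right) e^{- 3 \left|{t}\right|}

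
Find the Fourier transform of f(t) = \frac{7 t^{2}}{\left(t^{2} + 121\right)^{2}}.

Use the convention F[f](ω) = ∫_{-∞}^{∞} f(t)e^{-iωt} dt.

F(ω) = \frac{7 \pi \left(1 - 11 \left|{\omega}\right|\right) e^{- 11 \left|{\omega}\right|}}{22}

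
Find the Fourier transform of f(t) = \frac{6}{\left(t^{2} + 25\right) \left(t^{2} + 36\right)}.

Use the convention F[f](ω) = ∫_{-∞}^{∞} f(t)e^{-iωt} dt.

F(ω) = \frac{\pi \left(6 e^{\left|{\omega}\right|} - 5\right) e^{- 6 \left|{\omega}\right|}}{55}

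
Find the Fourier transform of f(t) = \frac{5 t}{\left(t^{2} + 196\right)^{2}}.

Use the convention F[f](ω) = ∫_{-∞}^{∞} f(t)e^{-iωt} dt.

F(ω) = - \frac{5 i \pi \omega e^{- 14 \left|{\omega}\right|}}{28}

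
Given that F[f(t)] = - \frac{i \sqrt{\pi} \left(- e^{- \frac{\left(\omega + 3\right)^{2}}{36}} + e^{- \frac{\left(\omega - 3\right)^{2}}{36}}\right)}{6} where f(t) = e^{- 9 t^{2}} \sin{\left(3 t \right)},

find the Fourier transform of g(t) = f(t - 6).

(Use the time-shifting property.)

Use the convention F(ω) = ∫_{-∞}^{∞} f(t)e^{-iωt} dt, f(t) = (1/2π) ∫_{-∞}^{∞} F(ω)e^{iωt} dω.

F[g](ω) = \frac{i \sqrt{\pi} \left(1 - e^{\frac{\omega}{3}}\right) e^{- \frac{\omega^{2}}{36} - \frac{\omega}{6} - 6 i \omega - \frac{1}{4}}}{6}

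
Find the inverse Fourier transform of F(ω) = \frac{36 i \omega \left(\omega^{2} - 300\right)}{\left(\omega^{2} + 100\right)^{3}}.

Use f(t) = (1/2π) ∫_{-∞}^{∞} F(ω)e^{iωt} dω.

f(t) = 9 t e^{- 10 \left|{t}\right|} \left|{t}\right|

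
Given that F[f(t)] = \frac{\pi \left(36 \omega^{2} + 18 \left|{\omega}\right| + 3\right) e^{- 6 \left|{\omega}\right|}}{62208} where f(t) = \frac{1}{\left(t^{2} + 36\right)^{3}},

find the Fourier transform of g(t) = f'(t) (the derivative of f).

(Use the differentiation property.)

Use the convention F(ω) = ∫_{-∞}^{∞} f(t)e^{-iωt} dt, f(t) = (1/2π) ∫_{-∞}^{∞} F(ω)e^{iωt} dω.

F[g](ω) = \frac{i \pi \omega \left(12 \omega^{2} + 6 \left|{\omega}\right| + 1\right) e^{- 6 \left|{\omega}\right|}}{20736}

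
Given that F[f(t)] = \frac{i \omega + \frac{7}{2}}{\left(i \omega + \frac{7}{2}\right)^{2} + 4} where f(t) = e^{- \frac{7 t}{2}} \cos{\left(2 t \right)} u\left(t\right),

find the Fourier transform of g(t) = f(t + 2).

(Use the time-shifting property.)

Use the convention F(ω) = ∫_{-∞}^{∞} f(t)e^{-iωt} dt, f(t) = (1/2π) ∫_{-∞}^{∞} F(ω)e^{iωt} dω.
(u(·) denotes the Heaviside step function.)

F[g](ω) = \frac{\left(4 i \omega + 14\right) e^{2 i \omega}}{\left(2 i \omega + 7\right)^{2} + 16}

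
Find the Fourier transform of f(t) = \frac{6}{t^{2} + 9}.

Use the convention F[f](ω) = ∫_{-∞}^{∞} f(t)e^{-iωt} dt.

F(ω) = 2 \pi e^{- 3 \left|{\omega}\right|}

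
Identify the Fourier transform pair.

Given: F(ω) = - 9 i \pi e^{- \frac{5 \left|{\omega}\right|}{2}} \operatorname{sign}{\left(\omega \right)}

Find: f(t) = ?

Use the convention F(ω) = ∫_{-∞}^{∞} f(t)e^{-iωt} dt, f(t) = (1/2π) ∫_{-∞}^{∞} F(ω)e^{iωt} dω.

f(t) = \frac{9 t}{t^{2} + \frac{25}{4}}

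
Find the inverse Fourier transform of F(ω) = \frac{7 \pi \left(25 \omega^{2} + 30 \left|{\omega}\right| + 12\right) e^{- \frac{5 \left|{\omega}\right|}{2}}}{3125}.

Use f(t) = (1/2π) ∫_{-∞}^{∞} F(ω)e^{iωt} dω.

f(t) = \frac{7}{\left(t^{2} + \frac{25}{4}\right)^{3}}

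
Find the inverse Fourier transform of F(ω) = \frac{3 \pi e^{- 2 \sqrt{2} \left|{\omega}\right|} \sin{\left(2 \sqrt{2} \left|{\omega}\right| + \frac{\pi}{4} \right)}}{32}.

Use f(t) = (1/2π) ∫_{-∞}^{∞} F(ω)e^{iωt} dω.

f(t) = \frac{6}{t^{4} + 256}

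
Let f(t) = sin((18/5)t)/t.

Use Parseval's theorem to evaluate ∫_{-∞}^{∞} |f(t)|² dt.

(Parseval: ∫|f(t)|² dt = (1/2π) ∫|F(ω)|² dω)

∫|f(t)|² dt = \frac{18 \pi}{5}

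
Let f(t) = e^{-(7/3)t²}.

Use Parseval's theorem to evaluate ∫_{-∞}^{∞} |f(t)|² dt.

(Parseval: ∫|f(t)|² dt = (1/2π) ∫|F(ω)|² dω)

∫|f(t)|² dt = \frac{\sqrt{42} \sqrt{\pi}}{14}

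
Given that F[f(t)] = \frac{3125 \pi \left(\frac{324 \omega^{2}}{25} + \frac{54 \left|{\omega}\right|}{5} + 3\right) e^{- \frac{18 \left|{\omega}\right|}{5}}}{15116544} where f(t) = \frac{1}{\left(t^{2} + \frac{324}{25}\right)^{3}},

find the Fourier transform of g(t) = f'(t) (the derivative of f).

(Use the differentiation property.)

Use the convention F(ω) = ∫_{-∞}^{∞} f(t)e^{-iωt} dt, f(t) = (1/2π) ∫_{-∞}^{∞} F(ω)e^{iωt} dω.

F[g](ω) = \frac{125 i \pi \omega \left(108 \omega^{2} + 90 \left|{\omega}\right| + 25\right) e^{- \frac{18 \left|{\omega}\right|}{5}}}{5038848}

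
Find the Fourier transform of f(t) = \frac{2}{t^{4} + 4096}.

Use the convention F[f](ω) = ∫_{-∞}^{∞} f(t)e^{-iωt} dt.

F(ω) = \frac{\pi e^{- 4 \sqrt{2} \left|{\omega}\right|} \sin{\left(4 \sqrt{2} \left|{\omega}\right| + \frac{\pi}{4} \right)}}{256}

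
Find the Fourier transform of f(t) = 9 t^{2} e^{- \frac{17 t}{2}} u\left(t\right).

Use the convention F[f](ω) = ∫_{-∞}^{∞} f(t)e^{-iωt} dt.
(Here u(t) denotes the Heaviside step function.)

F(ω) = \frac{144}{\left(2 i \omega + 17\right)^{3}}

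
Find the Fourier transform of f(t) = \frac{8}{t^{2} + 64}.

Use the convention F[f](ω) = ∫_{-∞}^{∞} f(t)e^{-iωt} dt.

F(ω) = \pi e^{- 8 \left|{\omega}\right|}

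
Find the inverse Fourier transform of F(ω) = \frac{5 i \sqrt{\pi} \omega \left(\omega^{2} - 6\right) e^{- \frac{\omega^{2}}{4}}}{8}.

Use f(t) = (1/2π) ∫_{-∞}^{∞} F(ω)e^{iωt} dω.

f(t) = 5 t^{3} e^{- t^{2}}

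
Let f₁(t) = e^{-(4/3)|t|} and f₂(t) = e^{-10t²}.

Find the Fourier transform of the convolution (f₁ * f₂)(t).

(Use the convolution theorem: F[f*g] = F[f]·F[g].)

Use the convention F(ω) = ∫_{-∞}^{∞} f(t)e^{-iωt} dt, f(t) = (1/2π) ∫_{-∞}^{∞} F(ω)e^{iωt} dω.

F[f₁*f₂](ω) = \frac{12 \sqrt{10} \sqrt{\pi} e^{- \frac{\omega^{2}}{40}}}{5 \left(9 \omega^{2} + 16\right)}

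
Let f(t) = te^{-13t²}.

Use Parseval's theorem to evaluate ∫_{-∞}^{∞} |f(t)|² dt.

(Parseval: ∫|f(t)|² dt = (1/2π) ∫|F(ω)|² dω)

∫|f(t)|² dt = \frac{\sqrt{26} \sqrt{\pi}}{1352}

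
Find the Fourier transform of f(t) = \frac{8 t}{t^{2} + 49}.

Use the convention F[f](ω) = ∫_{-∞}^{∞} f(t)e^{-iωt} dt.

F(ω) = - 8 i \pi e^{- 7 \left|{\omega}\right|} \operatorname{sign}{\left(\omega \right)}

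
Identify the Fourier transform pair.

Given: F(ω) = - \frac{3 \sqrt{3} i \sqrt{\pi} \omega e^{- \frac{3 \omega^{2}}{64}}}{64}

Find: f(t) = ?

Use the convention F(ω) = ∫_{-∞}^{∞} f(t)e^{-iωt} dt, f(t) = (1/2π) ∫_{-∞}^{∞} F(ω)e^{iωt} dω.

f(t) = 2 t e^{- \frac{16 t^{2}}{3}}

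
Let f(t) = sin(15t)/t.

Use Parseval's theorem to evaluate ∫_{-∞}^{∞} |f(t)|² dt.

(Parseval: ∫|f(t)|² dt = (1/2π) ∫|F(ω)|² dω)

∫|f(t)|² dt = 15 \pi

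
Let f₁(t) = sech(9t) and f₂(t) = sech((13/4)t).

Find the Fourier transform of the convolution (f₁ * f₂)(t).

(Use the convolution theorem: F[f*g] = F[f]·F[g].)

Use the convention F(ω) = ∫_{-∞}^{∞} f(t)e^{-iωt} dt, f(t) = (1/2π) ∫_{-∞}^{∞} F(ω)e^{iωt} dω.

F[f₁*f₂](ω) = \frac{4 \pi^{2}}{117 \cosh{\left(\frac{\pi \omega}{18} \right)} \cosh{\left(\frac{2 \pi \omega}{13} \right)}}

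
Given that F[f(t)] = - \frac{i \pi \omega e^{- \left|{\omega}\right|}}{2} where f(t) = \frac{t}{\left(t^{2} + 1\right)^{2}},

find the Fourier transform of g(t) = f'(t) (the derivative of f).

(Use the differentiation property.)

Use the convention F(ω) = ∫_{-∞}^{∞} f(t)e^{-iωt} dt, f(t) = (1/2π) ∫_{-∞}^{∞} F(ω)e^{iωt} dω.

F[g](ω) = \frac{\pi \omega^{2} e^{- \left|{\omega}\right|}}{2}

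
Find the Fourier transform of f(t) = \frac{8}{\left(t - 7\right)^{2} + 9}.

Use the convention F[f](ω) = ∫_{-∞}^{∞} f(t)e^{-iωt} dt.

F(ω) = \frac{8 \pi e^{- 7 i \omega - 3 \left|{\omega}\right|}}{3}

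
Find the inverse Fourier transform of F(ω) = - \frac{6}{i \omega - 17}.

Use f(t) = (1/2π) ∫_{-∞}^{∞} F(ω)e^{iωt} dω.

f(t) = 6 e^{17 t} u\left(- t\right)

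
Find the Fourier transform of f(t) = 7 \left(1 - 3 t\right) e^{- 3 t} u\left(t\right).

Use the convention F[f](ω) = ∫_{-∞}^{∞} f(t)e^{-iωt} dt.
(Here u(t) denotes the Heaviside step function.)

F(ω) = \frac{7 i \omega}{- \omega^{2} + 6 i \omega + 9}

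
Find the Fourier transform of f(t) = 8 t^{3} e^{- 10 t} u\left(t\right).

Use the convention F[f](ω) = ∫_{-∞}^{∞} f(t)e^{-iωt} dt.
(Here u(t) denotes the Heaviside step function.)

F(ω) = \frac{48}{\left(i \omega + 10\right)^{4}}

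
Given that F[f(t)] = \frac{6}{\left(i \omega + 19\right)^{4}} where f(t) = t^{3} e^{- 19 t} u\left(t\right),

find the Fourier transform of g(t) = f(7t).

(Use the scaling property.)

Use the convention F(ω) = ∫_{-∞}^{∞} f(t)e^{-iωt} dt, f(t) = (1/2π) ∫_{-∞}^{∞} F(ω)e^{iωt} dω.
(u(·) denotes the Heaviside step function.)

F[g](ω) = \frac{2058}{\left(i \omega + 133\right)^{4}}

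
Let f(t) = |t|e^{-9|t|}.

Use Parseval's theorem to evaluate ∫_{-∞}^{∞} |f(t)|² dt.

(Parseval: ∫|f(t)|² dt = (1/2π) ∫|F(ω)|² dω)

∫|f(t)|² dt = \frac{1}{1458}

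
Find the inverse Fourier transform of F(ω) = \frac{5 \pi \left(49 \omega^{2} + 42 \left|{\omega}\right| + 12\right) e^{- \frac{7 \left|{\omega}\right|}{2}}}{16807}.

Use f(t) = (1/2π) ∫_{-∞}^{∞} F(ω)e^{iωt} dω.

f(t) = \frac{5}{\left(t^{2} + \frac{49}{4}\right)^{3}}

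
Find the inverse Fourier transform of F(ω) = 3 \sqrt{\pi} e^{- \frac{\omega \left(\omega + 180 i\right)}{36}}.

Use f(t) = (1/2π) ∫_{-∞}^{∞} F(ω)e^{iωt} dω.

f(t) = 9 e^{- 9 \left(t - 5\right)^{2}}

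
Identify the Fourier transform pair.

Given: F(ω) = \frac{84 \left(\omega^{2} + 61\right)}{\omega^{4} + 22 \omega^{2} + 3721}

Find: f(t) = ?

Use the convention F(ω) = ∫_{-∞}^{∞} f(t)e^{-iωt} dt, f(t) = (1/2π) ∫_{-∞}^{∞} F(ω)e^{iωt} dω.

f(t) = 7 e^{- 6 \left|{t}\right|} \cos{\left(5 t \right)}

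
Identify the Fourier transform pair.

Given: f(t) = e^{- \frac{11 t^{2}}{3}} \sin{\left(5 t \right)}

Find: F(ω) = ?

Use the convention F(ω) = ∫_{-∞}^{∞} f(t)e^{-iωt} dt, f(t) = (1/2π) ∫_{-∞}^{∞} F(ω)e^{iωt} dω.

F(ω) = \frac{\sqrt{33} i \sqrt{\pi} \left(1 - e^{\frac{15 \omega}{11}}\right) e^{- \frac{3 \omega^{2}}{44} - \frac{15 \omega}{22} - \frac{75}{44}}}{22}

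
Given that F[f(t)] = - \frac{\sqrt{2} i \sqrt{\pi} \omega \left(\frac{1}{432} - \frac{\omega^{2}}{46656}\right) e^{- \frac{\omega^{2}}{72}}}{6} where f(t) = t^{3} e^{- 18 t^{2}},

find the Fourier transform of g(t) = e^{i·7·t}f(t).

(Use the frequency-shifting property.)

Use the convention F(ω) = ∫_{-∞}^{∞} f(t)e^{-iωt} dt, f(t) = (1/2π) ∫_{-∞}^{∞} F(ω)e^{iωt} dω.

F[g](ω) = \frac{\sqrt{2} i \sqrt{\pi} \left(\omega - 7\right) \left(\left(\omega - 7\right)^{2} - 108\right) e^{- \frac{\left(\omega - 7\right)^{2}}{72}}}{279936}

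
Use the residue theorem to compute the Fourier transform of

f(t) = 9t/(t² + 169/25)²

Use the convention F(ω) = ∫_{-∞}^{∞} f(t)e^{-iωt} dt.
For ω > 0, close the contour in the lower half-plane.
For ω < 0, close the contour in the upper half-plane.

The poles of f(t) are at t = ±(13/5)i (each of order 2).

Let g(z) = f(z)e^{-iωz}; for large |z| the factor e^{-iωz} decays in the lower half-plane when ω > 0 and in the upper half-plane when ω < 0.

Case ω > 0 (lower half-plane, clockwise contour ⇒ F(ω) = -2πi·ΣRes):
  Res_{z = - \frac{13 i}{5}} g(z) = \frac{45 \omega e^{- \frac{13 \omega}{5}}}{52} (pole of order 2)
  F(ω) = -2πi·ΣRes = - \frac{45 i \pi \omega e^{- \frac{13 \omega}{5}}}{26}

Case ω < 0 (upper half-plane, counterclockwise contour ⇒ F(ω) = +2πi·ΣRes):
  Res_{z = \frac{13 i}{5}} g(z) = - \frac{45 \omega e^{\frac{13 \omega}{5}}}{52} (pole of order 2)
  F(ω) = 2πi·ΣRes = - \frac{45 i \pi \omega e^{\frac{13 \omega}{5}}}{26}

Both cases combine into a single formula in |ω|:

F(ω) = - \frac{45 i \pi \omega e^{- \frac{13 \left|{\omega}\right|}{5}}}{26}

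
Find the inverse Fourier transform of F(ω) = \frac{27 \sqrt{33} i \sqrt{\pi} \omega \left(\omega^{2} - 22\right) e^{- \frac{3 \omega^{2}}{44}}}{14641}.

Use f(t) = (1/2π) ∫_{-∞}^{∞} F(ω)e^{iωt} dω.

f(t) = 8 t^{3} e^{- \frac{11 t^{2}}{3}}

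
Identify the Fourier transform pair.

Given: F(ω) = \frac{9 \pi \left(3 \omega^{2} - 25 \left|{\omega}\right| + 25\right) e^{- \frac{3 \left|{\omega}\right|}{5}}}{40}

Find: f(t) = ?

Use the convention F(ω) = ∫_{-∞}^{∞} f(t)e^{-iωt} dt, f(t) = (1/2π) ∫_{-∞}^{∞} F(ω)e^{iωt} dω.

f(t) = \frac{9 t^{4}}{\left(t^{2} + \frac{9}{25}\right)^{3}}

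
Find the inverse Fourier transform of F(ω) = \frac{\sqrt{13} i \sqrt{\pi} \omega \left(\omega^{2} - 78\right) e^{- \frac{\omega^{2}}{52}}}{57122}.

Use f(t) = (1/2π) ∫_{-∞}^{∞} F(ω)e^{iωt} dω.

f(t) = 4 t^{3} e^{- 13 t^{2}}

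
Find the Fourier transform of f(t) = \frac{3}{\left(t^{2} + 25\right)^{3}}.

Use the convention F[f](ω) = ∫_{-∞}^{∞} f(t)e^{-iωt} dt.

F(ω) = \frac{3 \pi \left(25 \omega^{2} + 15 \left|{\omega}\right| + 3\right) e^{- 5 \left|{\omega}\right|}}{25000}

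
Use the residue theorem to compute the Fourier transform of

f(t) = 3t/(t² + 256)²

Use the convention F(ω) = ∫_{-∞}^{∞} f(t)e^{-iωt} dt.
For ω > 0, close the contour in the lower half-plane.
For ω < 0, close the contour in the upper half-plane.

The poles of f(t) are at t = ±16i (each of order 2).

Let g(z) = f(z)e^{-iωz}; for large |z| the factor e^{-iωz} decays in the lower half-plane when ω > 0 and in the upper half-plane when ω < 0.

Case ω > 0 (lower half-plane, clockwise contour ⇒ F(ω) = -2πi·ΣRes):
  Res_{z = - 16 i} g(z) = \frac{3 \omega e^{- 16 \omega}}{64} (pole of order 2)
  F(ω) = -2πi·ΣRes = - \frac{3 i \pi \omega e^{- 16 \omega}}{32}

Case ω < 0 (upper half-plane, counterclockwise contour ⇒ F(ω) = +2πi·ΣRes):
  Res_{z = 16 i} g(z) = - \frac{3 \omega e^{16 \omega}}{64} (pole of order 2)
  F(ω) = 2πi·ΣRes = - \frac{3 i \pi \omega e^{16 \omega}}{32}

Both cases combine into a single formula in |ω|:

F(ω) = - \frac{3 i \pi \omega e^{- 16 \left|{\omega}\right|}}{32}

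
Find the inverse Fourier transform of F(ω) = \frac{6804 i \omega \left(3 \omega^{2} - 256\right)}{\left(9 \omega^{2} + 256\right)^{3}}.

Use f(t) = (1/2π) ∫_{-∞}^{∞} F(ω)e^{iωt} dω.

f(t) = 7 t e^{- \frac{16 \left|{t}\right|}{3}} \left|{t}\right|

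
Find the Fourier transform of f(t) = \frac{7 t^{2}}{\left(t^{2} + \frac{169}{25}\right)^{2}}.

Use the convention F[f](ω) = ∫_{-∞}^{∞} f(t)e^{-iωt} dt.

F(ω) = \frac{7 \pi \left(5 - 13 \left|{\omega}\right|\right) e^{- \frac{13 \left|{\omega}\right|}{5}}}{26}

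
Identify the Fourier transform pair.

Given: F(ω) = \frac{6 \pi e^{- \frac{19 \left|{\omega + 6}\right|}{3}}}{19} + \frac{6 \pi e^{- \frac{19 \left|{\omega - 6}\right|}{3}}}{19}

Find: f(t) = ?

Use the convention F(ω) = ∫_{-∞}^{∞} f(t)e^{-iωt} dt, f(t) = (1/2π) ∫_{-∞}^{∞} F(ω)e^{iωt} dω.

f(t) = \frac{4 \cos{\left(6 t \right)}}{t^{2} + \frac{361}{9}}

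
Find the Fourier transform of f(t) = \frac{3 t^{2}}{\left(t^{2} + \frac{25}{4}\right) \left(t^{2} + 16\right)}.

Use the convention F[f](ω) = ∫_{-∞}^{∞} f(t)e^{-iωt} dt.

F(ω) = \frac{16 \pi e^{- 4 \left|{\omega}\right|}}{13} - \frac{10 \pi e^{- \frac{5 \left|{\omega}\right|}{2}}}{13}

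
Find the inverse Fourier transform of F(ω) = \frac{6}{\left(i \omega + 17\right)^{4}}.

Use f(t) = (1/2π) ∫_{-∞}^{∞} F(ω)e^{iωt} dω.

f(t) = t^{3} e^{- 17 t} u\left(t\right)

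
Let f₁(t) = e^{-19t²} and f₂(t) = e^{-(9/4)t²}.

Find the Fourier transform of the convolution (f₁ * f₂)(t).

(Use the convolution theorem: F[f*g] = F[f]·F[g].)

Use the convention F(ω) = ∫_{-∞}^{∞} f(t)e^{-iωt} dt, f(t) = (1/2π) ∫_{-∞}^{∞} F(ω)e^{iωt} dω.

F[f₁*f₂](ω) = \frac{2 \sqrt{19} \pi e^{- \frac{85 \omega^{2}}{684}}}{57}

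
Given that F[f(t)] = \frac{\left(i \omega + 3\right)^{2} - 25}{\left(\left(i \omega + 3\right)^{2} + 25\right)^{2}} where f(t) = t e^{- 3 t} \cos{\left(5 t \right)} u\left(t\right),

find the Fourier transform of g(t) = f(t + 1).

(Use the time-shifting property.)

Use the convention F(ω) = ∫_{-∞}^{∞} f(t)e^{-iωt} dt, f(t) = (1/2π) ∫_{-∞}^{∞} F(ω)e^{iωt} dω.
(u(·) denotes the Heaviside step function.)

F[g](ω) = \frac{\left(\left(i \omega + 3\right)^{2} - 25\right) e^{i \omega}}{\left(\left(i \omega + 3\right)^{2} + 25\right)^{2}}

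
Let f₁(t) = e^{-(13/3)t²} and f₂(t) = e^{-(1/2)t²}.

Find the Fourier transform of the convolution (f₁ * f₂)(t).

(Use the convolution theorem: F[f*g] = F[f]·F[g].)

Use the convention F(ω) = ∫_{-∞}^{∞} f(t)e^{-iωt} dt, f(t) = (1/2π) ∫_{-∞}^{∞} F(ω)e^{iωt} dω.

F[f₁*f₂](ω) = \frac{\sqrt{78} \pi e^{- \frac{29 \omega^{2}}{52}}}{13}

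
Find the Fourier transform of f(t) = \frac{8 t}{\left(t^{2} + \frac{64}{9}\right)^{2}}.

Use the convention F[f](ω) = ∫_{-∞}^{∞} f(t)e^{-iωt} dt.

F(ω) = - \frac{3 i \pi \omega e^{- \frac{8 \left|{\omega}\right|}{3}}}{2}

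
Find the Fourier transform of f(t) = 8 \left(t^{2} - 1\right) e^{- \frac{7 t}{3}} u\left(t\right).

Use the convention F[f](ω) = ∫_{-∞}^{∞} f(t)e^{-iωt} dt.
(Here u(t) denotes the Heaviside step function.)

F(ω) = \frac{24 \left(54 i \omega - \left(3 i \omega + 7\right)^{3} + 126\right)}{\left(3 i \omega + 7\right)^{4}}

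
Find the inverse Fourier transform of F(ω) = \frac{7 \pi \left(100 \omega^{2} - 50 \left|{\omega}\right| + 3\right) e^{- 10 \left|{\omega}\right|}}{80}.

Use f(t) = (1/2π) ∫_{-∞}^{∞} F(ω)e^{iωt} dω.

f(t) = \frac{7 t^{4}}{\left(t^{2} + 100\right)^{3}}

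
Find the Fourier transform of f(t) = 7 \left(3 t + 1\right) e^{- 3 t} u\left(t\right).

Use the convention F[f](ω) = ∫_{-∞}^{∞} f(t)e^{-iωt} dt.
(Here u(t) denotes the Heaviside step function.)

F(ω) = \frac{7 \left(- i \omega - 6\right)}{\omega^{2} - 6 i \omega - 9}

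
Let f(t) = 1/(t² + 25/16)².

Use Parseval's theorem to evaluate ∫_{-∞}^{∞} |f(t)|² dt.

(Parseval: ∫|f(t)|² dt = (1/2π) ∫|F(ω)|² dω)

∫|f(t)|² dt = \frac{1024 \pi}{15625}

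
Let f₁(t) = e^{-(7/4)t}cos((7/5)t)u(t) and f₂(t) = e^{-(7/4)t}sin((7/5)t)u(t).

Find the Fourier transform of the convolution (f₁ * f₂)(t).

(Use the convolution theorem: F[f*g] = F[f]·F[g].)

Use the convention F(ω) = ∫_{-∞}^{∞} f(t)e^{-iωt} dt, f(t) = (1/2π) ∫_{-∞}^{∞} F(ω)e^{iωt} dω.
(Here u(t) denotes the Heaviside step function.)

F[f₁*f₂](ω) = \frac{56000 \left(4 i \omega + 7\right)}{\left(25 \left(4 i \omega + 7\right)^{2} + 784\right)^{2}}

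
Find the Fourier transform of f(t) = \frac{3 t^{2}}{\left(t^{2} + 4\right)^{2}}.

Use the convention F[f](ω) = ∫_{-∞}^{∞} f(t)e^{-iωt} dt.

F(ω) = \frac{3 \pi \left(1 - 2 \left|{\omega}\right|\right) e^{- 2 \left|{\omega}\right|}}{4}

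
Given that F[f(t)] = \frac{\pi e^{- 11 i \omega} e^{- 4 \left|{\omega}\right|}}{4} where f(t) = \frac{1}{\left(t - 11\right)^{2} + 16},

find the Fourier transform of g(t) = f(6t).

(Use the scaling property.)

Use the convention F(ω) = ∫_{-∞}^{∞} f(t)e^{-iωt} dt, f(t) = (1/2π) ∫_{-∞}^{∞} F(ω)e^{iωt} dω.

F[g](ω) = \frac{\pi e^{- \frac{11 i \omega}{6} - \frac{2 \left|{\omega}\right|}{3}}}{24}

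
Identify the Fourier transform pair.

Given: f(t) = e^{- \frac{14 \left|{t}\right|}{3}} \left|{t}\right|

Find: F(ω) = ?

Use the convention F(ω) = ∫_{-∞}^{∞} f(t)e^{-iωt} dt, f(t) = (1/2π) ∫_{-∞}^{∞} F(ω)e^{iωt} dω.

F(ω) = \frac{18 \left(196 - 9 \omega^{2}\right)}{\left(9 \omega^{2} + 196\right)^{2}}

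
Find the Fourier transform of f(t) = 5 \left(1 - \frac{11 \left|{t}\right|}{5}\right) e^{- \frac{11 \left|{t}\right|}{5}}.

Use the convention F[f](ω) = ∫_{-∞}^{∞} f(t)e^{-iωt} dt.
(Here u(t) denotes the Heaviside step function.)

F(ω) = \frac{27500 \omega^{2}}{\left(25 \omega^{2} + 121\right)^{2}}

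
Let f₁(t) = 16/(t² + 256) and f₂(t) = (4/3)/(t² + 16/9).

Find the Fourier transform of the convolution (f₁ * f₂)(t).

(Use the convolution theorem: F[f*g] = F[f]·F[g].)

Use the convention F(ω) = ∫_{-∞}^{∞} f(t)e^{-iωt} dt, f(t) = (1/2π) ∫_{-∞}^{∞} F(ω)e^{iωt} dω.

F[f₁*f₂](ω) = \pi^{2} e^{- \frac{52 \left|{\omega}\right|}{3}}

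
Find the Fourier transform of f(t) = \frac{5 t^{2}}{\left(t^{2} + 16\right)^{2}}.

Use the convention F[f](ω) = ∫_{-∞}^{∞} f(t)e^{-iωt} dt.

F(ω) = \frac{5 \pi \left(1 - 4 \left|{\omega}\right|\right) e^{- 4 \left|{\omega}\right|}}{8}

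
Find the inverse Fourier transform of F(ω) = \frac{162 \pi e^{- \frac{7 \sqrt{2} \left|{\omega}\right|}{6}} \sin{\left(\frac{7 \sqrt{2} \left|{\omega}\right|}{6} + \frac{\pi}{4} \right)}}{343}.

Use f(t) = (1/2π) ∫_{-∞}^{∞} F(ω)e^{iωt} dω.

f(t) = \frac{6}{t^{4} + \frac{2401}{81}}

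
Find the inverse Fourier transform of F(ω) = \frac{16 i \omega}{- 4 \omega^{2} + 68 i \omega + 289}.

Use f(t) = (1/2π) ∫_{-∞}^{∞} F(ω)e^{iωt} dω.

f(t) = 4 \left(1 - \frac{17 t}{2}\right) e^{- \frac{17 t}{2}} u\left(t\right)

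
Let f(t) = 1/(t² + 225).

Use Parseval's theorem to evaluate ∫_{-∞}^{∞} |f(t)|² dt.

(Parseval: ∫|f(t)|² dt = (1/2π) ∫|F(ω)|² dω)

∫|f(t)|² dt = \frac{\pi}{6750}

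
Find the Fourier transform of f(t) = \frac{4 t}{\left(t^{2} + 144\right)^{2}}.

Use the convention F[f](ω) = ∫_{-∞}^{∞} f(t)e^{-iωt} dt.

F(ω) = - \frac{i \pi \omega e^{- 12 \left|{\omega}\right|}}{6}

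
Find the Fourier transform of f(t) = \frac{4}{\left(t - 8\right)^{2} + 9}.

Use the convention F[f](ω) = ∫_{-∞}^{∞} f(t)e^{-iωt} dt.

F(ω) = \frac{4 \pi e^{- 8 i \omega - 3 \left|{\omega}\right|}}{3}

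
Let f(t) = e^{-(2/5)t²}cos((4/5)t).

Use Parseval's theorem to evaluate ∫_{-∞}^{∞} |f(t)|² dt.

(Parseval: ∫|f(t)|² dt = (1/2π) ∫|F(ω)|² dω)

∫|f(t)|² dt = \frac{\sqrt{5} \sqrt{\pi} \left(1 + e^{\frac{4}{5}}\right)}{4 e^{\frac{4}{5}}}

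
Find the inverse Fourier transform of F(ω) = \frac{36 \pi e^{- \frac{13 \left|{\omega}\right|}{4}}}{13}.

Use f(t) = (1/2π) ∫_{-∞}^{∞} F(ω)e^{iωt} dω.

f(t) = \frac{9}{t^{2} + \frac{169}{16}}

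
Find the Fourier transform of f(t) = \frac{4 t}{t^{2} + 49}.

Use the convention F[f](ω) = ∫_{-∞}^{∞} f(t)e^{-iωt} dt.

F(ω) = - 4 i \pi e^{- 7 \left|{\omega}\right|} \operatorname{sign}{\left(\omega \right)}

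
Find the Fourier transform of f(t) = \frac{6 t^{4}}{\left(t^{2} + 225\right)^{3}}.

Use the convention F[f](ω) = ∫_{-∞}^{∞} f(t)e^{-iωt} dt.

F(ω) = \frac{3 \pi \left(75 \omega^{2} - 25 \left|{\omega}\right| + 1\right) e^{- 15 \left|{\omega}\right|}}{20}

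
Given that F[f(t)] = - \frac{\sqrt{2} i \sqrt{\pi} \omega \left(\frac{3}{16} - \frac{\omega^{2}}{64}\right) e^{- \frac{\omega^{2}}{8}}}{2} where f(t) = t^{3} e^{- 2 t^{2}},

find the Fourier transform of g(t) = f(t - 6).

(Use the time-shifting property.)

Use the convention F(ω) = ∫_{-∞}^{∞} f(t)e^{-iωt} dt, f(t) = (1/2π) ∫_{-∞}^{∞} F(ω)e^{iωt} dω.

F[g](ω) = \frac{\sqrt{2} i \sqrt{\pi} \omega \left(\omega^{2} - 12\right) e^{- \frac{\omega \left(\omega + 48 i\right)}{8}}}{128}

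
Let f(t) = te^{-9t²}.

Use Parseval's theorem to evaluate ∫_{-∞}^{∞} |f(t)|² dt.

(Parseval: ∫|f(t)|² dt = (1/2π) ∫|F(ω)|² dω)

∫|f(t)|² dt = \frac{\sqrt{2} \sqrt{\pi}}{216}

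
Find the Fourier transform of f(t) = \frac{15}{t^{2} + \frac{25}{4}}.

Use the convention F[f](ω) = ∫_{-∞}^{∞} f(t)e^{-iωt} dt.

F(ω) = 6 \pi e^{- \frac{5 \left|{\omega}\right|}{2}}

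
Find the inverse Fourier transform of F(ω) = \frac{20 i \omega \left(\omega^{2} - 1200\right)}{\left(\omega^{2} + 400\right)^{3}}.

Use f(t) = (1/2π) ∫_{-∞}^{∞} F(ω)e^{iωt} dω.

f(t) = 5 t e^{- 20 \left|{t}\right|} \left|{t}\right|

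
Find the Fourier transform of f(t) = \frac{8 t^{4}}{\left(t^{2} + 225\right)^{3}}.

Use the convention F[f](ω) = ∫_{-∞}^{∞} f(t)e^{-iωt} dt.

F(ω) = \frac{\pi \left(75 \omega^{2} - 25 \left|{\omega}\right| + 1\right) e^{- 15 \left|{\omega}\right|}}{5}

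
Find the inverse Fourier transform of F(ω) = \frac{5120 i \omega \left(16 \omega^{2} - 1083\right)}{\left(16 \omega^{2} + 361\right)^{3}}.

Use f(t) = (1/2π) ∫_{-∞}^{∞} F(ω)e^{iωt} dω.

f(t) = 5 t e^{- \frac{19 \left|{t}\right|}{4}} \left|{t}\right|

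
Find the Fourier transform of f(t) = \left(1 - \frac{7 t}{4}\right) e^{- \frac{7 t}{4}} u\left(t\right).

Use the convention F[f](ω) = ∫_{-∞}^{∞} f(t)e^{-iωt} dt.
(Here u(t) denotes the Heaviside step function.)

F(ω) = \frac{16 i \omega}{- 16 \omega^{2} + 56 i \omega + 49}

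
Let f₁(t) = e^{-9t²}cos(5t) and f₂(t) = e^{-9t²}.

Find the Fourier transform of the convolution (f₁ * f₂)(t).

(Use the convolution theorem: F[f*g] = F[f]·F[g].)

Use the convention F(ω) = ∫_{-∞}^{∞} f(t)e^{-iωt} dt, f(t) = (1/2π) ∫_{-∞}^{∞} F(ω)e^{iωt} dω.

F[f₁*f₂](ω) = \frac{\pi \left(e^{\frac{5 \omega}{9}} + 1\right) e^{- \frac{\omega^{2}}{18} - \frac{5 \omega}{18} - \frac{25}{36}}}{18}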